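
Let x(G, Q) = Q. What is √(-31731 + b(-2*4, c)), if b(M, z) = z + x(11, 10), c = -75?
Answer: 2*I*√7949 ≈ 178.31*I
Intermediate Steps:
b(M, z) = 10 + z (b(M, z) = z + 10 = 10 + z)
√(-31731 + b(-2*4, c)) = √(-31731 + (10 - 75)) = √(-31731 - 65) = √(-31796) = 2*I*√7949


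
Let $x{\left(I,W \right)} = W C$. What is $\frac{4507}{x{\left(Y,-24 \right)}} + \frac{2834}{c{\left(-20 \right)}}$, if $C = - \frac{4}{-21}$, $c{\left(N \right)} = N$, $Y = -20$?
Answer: $- \frac{180417}{160} \approx -1127.6$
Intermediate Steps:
$C = \frac{4}{21}$ ($C = \left(-4\right) \left(- \frac{1}{21}\right) = \frac{4}{21} \approx 0.19048$)
$x{\left(I,W \right)} = \frac{4 W}{21}$ ($x{\left(I,W \right)} = W \frac{4}{21} = \frac{4 W}{21}$)
$\frac{4507}{x{\left(Y,-24 \right)}} + \frac{2834}{c{\left(-20 \right)}} = \frac{4507}{\frac{4}{21} \left(-24\right)} + \frac{2834}{-20} = \frac{4507}{- \frac{32}{7}} + 2834 \left(- \frac{1}{20}\right) = 4507 \left(- \frac{7}{32}\right) - \frac{1417}{10} = - \frac{31549}{32} - \frac{1417}{10} = - \frac{180417}{160}$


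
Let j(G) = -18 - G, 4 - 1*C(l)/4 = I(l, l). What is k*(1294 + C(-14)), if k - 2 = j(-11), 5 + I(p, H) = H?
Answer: -6930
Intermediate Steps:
I(p, H) = -5 + H
C(l) = 36 - 4*l (C(l) = 16 - 4*(-5 + l) = 16 + (20 - 4*l) = 36 - 4*l)
k = -5 (k = 2 + (-18 - 1*(-11)) = 2 + (-18 + 11) = 2 - 7 = -5)
k*(1294 + C(-14)) = -5*(1294 + (36 - 4*(-14))) = -5*(1294 + (36 + 56)) = -5*(1294 + 92) = -5*1386 = -6930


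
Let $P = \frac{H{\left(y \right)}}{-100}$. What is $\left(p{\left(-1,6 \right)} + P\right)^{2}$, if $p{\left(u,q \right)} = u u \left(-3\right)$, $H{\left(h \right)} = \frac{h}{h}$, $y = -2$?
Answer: $\frac{90601}{10000} \approx 9.0601$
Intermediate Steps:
$H{\left(h \right)} = 1$
$p{\left(u,q \right)} = - 3 u^{2}$ ($p{\left(u,q \right)} = u^{2} \left(-3\right) = - 3 u^{2}$)
$P = - \frac{1}{100}$ ($P = 1 \frac{1}{-100} = 1 \left(- \frac{1}{100}\right) = - \frac{1}{100} \approx -0.01$)
$\left(p{\left(-1,6 \right)} + P\right)^{2} = \left(- 3 \left(-1\right)^{2} - \frac{1}{100}\right)^{2} = \left(\left(-3\right) 1 - \frac{1}{100}\right)^{2} = \left(-3 - \frac{1}{100}\right)^{2} = \left(- \frac{301}{100}\right)^{2} = \frac{90601}{10000}$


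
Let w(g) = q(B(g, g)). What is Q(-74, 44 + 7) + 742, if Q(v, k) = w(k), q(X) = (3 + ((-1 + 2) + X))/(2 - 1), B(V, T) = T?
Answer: 797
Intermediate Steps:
q(X) = 4 + X (q(X) = (3 + (1 + X))/1 = (4 + X)*1 = 4 + X)
w(g) = 4 + g
Q(v, k) = 4 + k
Q(-74, 44 + 7) + 742 = (4 + (44 + 7)) + 742 = (4 + 51) + 742 = 55 + 742 = 797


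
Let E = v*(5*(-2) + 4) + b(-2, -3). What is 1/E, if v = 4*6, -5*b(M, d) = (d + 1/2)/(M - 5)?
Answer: -14/2017 ≈ -0.0069410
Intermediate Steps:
b(M, d) = -(½ + d)/(5*(-5 + M)) (b(M, d) = -(d + 1/2)/(5*(M - 5)) = -(d + ½)/(5*(-5 + M)) = -(½ + d)/(5*(-5 + M)))
v = 24
E = -2017/14 (E = 24*(5*(-2) + 4) + (-1 - 2*(-3))/(10*(-5 - 2)) = 24*(-10 + 4) + (⅒)*(-1 + 6)/(-7) = 24*(-6) + (⅒)*(-⅐)*5 = -144 - 1/14 = -2017/14 ≈ -144.07)
1/E = 1/(-2017/14) = -14/2017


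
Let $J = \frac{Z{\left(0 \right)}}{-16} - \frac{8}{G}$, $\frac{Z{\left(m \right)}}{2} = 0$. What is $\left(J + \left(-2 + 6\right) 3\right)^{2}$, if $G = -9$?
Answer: $\frac{13456}{81} \approx 166.12$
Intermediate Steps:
$Z{\left(m \right)} = 0$ ($Z{\left(m \right)} = 2 \cdot 0 = 0$)
$J = \frac{8}{9}$ ($J = \frac{0}{-16} - \frac{8}{-9} = 0 \left(- \frac{1}{16}\right) - - \frac{8}{9} = 0 + \frac{8}{9} = \frac{8}{9} \approx 0.88889$)
$\left(J + \left(-2 + 6\right) 3\right)^{2} = \left(\frac{8}{9} + \left(-2 + 6\right) 3\right)^{2} = \left(\frac{8}{9} + 4 \cdot 3\right)^{2} = \left(\frac{8}{9} + 12\right)^{2} = \left(\frac{116}{9}\right)^{2} = \frac{13456}{81}$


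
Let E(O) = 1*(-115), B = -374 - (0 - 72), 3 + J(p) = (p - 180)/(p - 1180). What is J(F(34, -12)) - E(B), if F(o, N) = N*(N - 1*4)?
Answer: 27661/247 ≈ 111.99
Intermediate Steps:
F(o, N) = N*(-4 + N) (F(o, N) = N*(N - 4) = N*(-4 + N))
J(p) = -3 + (-180 + p)/(-1180 + p) (J(p) = -3 + (p - 180)/(p - 1180) = -3 + (-180 + p)/(-1180 + p))
B = -302 (B = -374 - 1*(-72) = -374 + 72 = -302)
E(O) = -115
J(F(34, -12)) - E(B) = 2*(1680 - (-12)*(-4 - 12))/(-1180 - 12*(-4 - 12)) - 1*(-115) = 2*(1680 - (-12)*(-16))/(-1180 - 12*(-16)) + 115 = 2*(1680 - 1*192)/(-1180 + 192) + 115 = 2*(1680 - 192)/(-988) + 115 = 2*(-1/988)*1488 + 115 = -744/247 + 115 = 27661/247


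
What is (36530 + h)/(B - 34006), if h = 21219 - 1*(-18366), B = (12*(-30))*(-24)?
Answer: -76115/25366 ≈ -3.0007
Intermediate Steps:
B = 8640 (B = -360*(-24) = 8640)
h = 39585 (h = 21219 + 18366 = 39585)
(36530 + h)/(B - 34006) = (36530 + 39585)/(8640 - 34006) = 76115/(-25366) = 76115*(-1/25366) = -76115/25366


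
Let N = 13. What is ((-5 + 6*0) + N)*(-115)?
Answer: -920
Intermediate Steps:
((-5 + 6*0) + N)*(-115) = ((-5 + 6*0) + 13)*(-115) = ((-5 + 0) + 13)*(-115) = (-5 + 13)*(-115) = 8*(-115) = -920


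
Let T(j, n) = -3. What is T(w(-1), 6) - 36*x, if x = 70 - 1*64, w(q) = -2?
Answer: -219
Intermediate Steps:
x = 6 (x = 70 - 64 = 6)
T(w(-1), 6) - 36*x = -3 - 36*6 = -3 - 216 = -219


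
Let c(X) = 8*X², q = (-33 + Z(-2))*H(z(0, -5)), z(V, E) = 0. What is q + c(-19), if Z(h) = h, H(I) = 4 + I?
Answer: 2748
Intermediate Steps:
q = -140 (q = (-33 - 2)*(4 + 0) = -35*4 = -140)
q + c(-19) = -140 + 8*(-19)² = -140 + 8*361 = -140 + 2888 = 2748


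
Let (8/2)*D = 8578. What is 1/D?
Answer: 2/4289 ≈ 0.00046631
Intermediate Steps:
D = 4289/2 (D = (1/4)*8578 = 4289/2 ≈ 2144.5)
1/D = 1/(4289/2) = 2/4289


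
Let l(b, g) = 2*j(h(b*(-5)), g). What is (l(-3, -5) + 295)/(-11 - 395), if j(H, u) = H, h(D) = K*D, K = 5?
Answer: -445/406 ≈ -1.0961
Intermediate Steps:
h(D) = 5*D
l(b, g) = -50*b (l(b, g) = 2*(5*(b*(-5))) = 2*(5*(-5*b)) = 2*(-25*b) = -50*b)
(l(-3, -5) + 295)/(-11 - 395) = (-50*(-3) + 295)/(-11 - 395) = (150 + 295)/(-406) = 445*(-1/406) = -445/406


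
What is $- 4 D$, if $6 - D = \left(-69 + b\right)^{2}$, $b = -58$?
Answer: $64492$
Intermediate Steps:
$D = -16123$ ($D = 6 - \left(-69 - 58\right)^{2} = 6 - \left(-127\right)^{2} = 6 - 16129 = -16123$)
$- 4 D = \left(-4\right) \left(-16123\right) = 64492$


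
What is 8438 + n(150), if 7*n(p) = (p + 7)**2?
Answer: 83715/7 ≈ 11959.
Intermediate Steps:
n(p) = (7 + p)**2/7 (n(p) = (p + 7)**2/7 = (7 + p)**2/7)
8438 + n(150) = 8438 + (7 + 150)**2/7 = 8438 + (1/7)*157**2 = 8438 + (1/7)*24649 = 8438 + 24649/7 = 83715/7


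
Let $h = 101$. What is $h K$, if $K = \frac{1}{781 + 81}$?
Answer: $\frac{101}{862} \approx 0.11717$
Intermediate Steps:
$K = \frac{1}{862} \approx 0.0011601$
$h K = 101 \cdot \frac{1}{862} = \frac{101}{862}$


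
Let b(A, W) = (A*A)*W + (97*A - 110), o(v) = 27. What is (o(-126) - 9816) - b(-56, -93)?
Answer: 287401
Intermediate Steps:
b(A, W) = -110 + 97*A + W*A² (b(A, W) = A²*W + (-110 + 97*A) = W*A² + (-110 + 97*A) = -110 + 97*A + W*A²)
(o(-126) - 9816) - b(-56, -93) = (27 - 9816) - (-110 + 97*(-56) - 93*(-56)²) = -9789 - (-110 - 5432 - 93*3136) = -9789 - (-110 - 5432 - 291648) = -9789 - 1*(-297190) = -9789 + 297190 = 287401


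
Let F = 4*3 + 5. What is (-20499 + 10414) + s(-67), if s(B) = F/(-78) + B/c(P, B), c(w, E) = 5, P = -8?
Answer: -3938461/390 ≈ -10099.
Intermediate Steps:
F = 17 (F = 12 + 5 = 17)
s(B) = -17/78 + B/5 (s(B) = 17/(-78) + B/5 = 17*(-1/78) + B*(1/5) = -17/78 + B/5)
(-20499 + 10414) + s(-67) = (-20499 + 10414) + (-17/78 + (1/5)*(-67)) = -10085 + (-17/78 - 67/5) = -10085 - 5311/390 = -3938461/390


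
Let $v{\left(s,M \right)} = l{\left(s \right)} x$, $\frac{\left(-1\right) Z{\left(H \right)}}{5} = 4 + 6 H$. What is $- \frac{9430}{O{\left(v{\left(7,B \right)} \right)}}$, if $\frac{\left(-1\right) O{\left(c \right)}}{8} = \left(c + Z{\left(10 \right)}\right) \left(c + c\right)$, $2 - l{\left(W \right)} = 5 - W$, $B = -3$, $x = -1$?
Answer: $\frac{4715}{10368} \approx 0.45476$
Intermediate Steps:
$Z{\left(H \right)} = -20 - 30 H$ ($Z{\left(H \right)} = - 5 \left(4 + 6 H\right) = -20 - 30 H$)
$l{\left(W \right)} = -3 + W$ ($l{\left(W \right)} = 2 - \left(5 - W\right) = 2 + \left(-5 + W\right) = -3 + W$)
$v{\left(s,M \right)} = 3 - s$ ($v{\left(s,M \right)} = \left(-3 + s\right) \left(-1\right) = 3 - s$)
$O{\left(c \right)} = - 16 c \left(-320 + c\right)$ ($O{\left(c \right)} = - 8 \left(c - 320\right) \left(c + c\right) = - 8 \left(c - 320\right) 2 c = - 8 \left(-320 + c\right) 2 c = - 8 \cdot 2 c \left(-320 + c\right) = - 16 c \left(-320 + c\right)$)
$- \frac{9430}{O{\left(v{\left(7,B \right)} \right)}} = - \frac{9430}{16 \left(3 - 7\right) \left(320 - \left(3 - 7\right)\right)} = - \frac{9430}{16 \left(-4\right) \left(320 - -4\right)} = - \frac{9430}{16 \left(-4\right) \left(320 + 4\right)} = - \frac{9430}{16 \left(-4\right) 324} = - \frac{9430}{-20736} = \left(-9430\right) \left(- \frac{1}{20736}\right) = \frac{4715}{10368}$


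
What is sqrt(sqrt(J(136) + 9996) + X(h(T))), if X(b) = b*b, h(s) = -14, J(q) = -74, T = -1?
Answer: sqrt(196 + 11*sqrt(82)) ≈ 17.193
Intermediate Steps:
X(b) = b**2
sqrt(sqrt(J(136) + 9996) + X(h(T))) = sqrt(sqrt(-74 + 9996) + (-14)**2) = sqrt(sqrt(9922) + 196) = sqrt(11*sqrt(82) + 196) = sqrt(196 + 11*sqrt(82))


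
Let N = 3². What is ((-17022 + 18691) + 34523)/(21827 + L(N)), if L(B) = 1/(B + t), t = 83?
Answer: 3329664/2008085 ≈ 1.6581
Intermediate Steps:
N = 9
L(B) = 1/(83 + B) (L(B) = 1/(B + 83) = 1/(83 + B))
((-17022 + 18691) + 34523)/(21827 + L(N)) = ((-17022 + 18691) + 34523)/(21827 + 1/(83 + 9)) = (1669 + 34523)/(21827 + 1/92) = 36192/(21827 + 1/92) = 36192/(2008085/92) = 36192*(92/2008085) = 3329664/2008085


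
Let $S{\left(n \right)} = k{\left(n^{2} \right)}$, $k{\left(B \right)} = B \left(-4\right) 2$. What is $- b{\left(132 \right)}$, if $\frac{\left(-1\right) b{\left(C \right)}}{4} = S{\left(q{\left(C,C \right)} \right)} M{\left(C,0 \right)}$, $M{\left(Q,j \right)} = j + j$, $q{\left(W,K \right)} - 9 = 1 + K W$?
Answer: $0$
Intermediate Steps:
$q{\left(W,K \right)} = 10 + K W$ ($q{\left(W,K \right)} = 9 + \left(1 + K W\right) = 10 + K W$)
$M{\left(Q,j \right)} = 2 j$
$k{\left(B \right)} = - 8 B$ ($k{\left(B \right)} = - 4 B 2 = - 8 B$)
$S{\left(n \right)} = - 8 n^{2}$
$b{\left(C \right)} = 0$ ($b{\left(C \right)} = - 4 - 8 \left(10 + C C\right)^{2} \cdot 2 \cdot 0 = - 4 - 8 \left(10 + C^{2}\right)^{2} \cdot 0 = \left(-4\right) 0 = 0$)
$- b{\left(132 \right)} = \left(-1\right) 0 = 0$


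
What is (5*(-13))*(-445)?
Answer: 28925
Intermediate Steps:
(5*(-13))*(-445) = -65*(-445) = 28925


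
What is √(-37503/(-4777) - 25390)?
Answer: I*√579213767479/4777 ≈ 159.32*I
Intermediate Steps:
√(-37503/(-4777) - 25390) = √(-37503*(-1/4777) - 25390) = √(37503/4777 - 25390) = √(-121250527/4777) = I*√579213767479/4777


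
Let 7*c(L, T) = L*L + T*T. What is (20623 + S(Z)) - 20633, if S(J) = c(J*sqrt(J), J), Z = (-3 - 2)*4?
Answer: -7670/7 ≈ -1095.7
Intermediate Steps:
Z = -20 (Z = -5*4 = -20)
c(L, T) = L**2/7 + T**2/7 (c(L, T) = (L*L + T*T)/7 = (L**2 + T**2)/7 = L**2/7 + T**2/7)
S(J) = J**2/7 + J**3/7 (S(J) = (J*sqrt(J))**2/7 + J**2/7 = (J**(3/2))**2/7 + J**2/7 = J**3/7 + J**2/7 = J**2/7 + J**3/7)
(20623 + S(Z)) - 20633 = (20623 + (1/7)*(-20)**2*(1 - 20)) - 20633 = (20623 + (1/7)*400*(-19)) - 20633 = (20623 - 7600/7) - 20633 = 136761/7 - 20633 = -7670/7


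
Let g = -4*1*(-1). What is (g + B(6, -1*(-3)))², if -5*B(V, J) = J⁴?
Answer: 3721/25 ≈ 148.84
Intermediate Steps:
B(V, J) = -J⁴/5
g = 4 (g = -4*(-1) = 4)
(g + B(6, -1*(-3)))² = (4 - (-1*(-3))⁴/5)² = (4 - ⅕*3⁴)² = (4 - ⅕*81)² = (4 - 81/5)² = (-61/5)² = 3721/25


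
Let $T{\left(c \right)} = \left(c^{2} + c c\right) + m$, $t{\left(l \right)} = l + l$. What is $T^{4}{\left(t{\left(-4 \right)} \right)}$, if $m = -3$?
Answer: $244140625$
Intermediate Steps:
$t{\left(l \right)} = 2 l$
$T{\left(c \right)} = -3 + 2 c^{2}$ ($T{\left(c \right)} = \left(c^{2} + c c\right) - 3 = \left(c^{2} + c^{2}\right) - 3 = 2 c^{2} - 3 = -3 + 2 c^{2}$)
$T^{4}{\left(t{\left(-4 \right)} \right)} = \left(-3 + 2 \left(2 \left(-4\right)\right)^{2}\right)^{4} = \left(-3 + 2 \left(-8\right)^{2}\right)^{4} = \left(-3 + 2 \cdot 64\right)^{4} = \left(-3 + 128\right)^{4} = 125^{4} = 244140625$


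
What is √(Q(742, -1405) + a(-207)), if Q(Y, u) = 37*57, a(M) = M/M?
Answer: √2110 ≈ 45.935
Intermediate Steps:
a(M) = 1
Q(Y, u) = 2109
√(Q(742, -1405) + a(-207)) = √(2109 + 1) = √2110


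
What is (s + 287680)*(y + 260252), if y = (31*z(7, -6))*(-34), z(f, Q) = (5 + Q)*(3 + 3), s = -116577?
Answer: 45611953328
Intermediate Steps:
z(f, Q) = 30 + 6*Q (z(f, Q) = (5 + Q)*6 = 30 + 6*Q)
y = 6324 (y = (31*(30 + 6*(-6)))*(-34) = (31*(30 - 36))*(-34) = (31*(-6))*(-34) = -186*(-34) = 6324)
(s + 287680)*(y + 260252) = (-116577 + 287680)*(6324 + 260252) = 171103*266576 = 45611953328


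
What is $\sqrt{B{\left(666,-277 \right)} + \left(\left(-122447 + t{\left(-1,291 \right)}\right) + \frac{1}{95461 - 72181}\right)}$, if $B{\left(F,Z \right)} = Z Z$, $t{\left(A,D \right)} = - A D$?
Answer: $\frac{i \sqrt{1538721513345}}{5820} \approx 213.14 i$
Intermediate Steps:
$t{\left(A,D \right)} = - A D$
$B{\left(F,Z \right)} = Z^{2}$
$\sqrt{B{\left(666,-277 \right)} + \left(\left(-122447 + t{\left(-1,291 \right)}\right) + \frac{1}{95461 - 72181}\right)} = \sqrt{\left(-277\right)^{2} - \left(122447 - 291 - \frac{1}{95461 - 72181}\right)} = \sqrt{76729 + \left(\left(-122447 + 291\right) + \frac{1}{23280}\right)} = \sqrt{76729 + \left(-122156 + \frac{1}{23280}\right)} = \sqrt{76729 - \frac{2843791679}{23280}} = \sqrt{- \frac{1057540559}{23280}} = \frac{i \sqrt{1538721513345}}{5820}$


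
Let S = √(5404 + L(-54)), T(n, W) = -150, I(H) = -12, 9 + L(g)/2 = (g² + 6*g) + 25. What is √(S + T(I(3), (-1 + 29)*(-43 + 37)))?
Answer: √(-150 + 6*√295) ≈ 6.8518*I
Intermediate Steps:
L(g) = 32 + 2*g² + 12*g (L(g) = -18 + 2*((g² + 6*g) + 25) = -18 + 2*(25 + g² + 6*g) = -18 + (50 + 2*g² + 12*g) = 32 + 2*g² + 12*g)
S = 6*√295 (S = √(5404 + (32 + 2*(-54)² + 12*(-54))) = √(5404 + (32 + 2*2916 - 648)) = √(5404 + (32 + 5832 - 648)) = √(5404 + 5216) = √10620 = 6*√295 ≈ 103.05)
√(S + T(I(3), (-1 + 29)*(-43 + 37))) = √(6*√295 - 150) = √(-150 + 6*√295)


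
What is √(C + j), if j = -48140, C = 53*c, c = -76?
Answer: 2*I*√13042 ≈ 228.4*I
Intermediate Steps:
C = -4028 (C = 53*(-76) = -4028)
√(C + j) = √(-4028 - 48140) = √(-52168) = 2*I*√13042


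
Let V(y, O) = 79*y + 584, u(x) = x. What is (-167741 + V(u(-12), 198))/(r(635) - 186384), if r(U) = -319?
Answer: 168105/186703 ≈ 0.90039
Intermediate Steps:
V(y, O) = 584 + 79*y
(-167741 + V(u(-12), 198))/(r(635) - 186384) = (-167741 + (584 + 79*(-12)))/(-319 - 186384) = (-167741 + (584 - 948))/(-186703) = (-167741 - 364)*(-1/186703) = -168105*(-1/186703) = 168105/186703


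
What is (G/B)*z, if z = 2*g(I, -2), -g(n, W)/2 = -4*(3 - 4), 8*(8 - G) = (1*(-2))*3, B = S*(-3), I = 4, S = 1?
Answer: 140/3 ≈ 46.667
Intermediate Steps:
B = -3 (B = 1*(-3) = -3)
G = 35/4 (G = 8 - 1*(-2)*3/8 = 8 - (-1)*3/4 = 8 - ⅛*(-6) = 8 + ¾ = 35/4 ≈ 8.7500)
g(n, W) = -8 (g(n, W) = -(-8)*(3 - 4) = -(-8)*(-1) = -2*4 = -8)
z = -16 (z = 2*(-8) = -16)
(G/B)*z = ((35/4)/(-3))*(-16) = ((35/4)*(-⅓))*(-16) = -35/12*(-16) = 140/3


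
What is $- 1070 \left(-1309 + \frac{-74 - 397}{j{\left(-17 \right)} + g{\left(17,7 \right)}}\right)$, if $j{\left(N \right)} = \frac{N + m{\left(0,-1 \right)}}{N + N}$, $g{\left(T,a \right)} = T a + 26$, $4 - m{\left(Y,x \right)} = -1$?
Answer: $\frac{3469524220}{2471} \approx 1.4041 \cdot 10^{6}$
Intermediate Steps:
$m{\left(Y,x \right)} = 5$ ($m{\left(Y,x \right)} = 4 - -1 = 4 + 1 = 5$)
$g{\left(T,a \right)} = 26 + T a$
$j{\left(N \right)} = \frac{5 + N}{2 N}$ ($j{\left(N \right)} = \frac{N + 5}{N + N} = \frac{5 + N}{2 N}$)
$- 1070 \left(-1309 + \frac{-74 - 397}{j{\left(-17 \right)} + g{\left(17,7 \right)}}\right) = - 1070 \left(-1309 + \frac{-74 - 397}{\frac{5 - 17}{2 \left(-17\right)} + \left(26 + 17 \cdot 7\right)}\right) = - 1070 \left(-1309 - \frac{471}{\frac{1}{2} \left(- \frac{1}{17}\right) \left(-12\right) + \left(26 + 119\right)}\right) = - 1070 \left(-1309 - \frac{471}{\frac{6}{17} + 145}\right) = - 1070 \left(-1309 - \frac{471}{\frac{2471}{17}}\right) = - 1070 \left(-1309 - \frac{8007}{2471}\right) = \left(-1070\right) \left(- \frac{3242546}{2471}\right) = \frac{3469524220}{2471}$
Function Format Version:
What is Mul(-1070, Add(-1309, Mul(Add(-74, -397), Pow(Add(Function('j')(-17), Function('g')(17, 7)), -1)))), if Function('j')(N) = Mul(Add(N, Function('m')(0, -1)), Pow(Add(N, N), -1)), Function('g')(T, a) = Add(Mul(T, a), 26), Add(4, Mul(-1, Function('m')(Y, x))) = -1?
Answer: Rational(3469524220, 2471) ≈ 1.4041e+6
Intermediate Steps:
Function('m')(Y, x) = 5 (Function('m')(Y, x) = Add(4, Mul(-1, -1)) = Add(4, 1) = 5)
Function('g')(T, a) = Add(26, Mul(T, a))
Function('j')(N) = Mul(Rational(1, 2), Pow(N, -1), Add(5, N)) (Function('j')(N) = Mul(Add(N, 5), Pow(Add(N, N), -1)) = Mul(Add(5, N), Pow(Mul(2, N), -1)) = Mul(Add(5, N), Mul(Rational(1, 2), Pow(N, -1))) = Mul(Rational(1, 2), Pow(N, -1), Add(5, N)))
Mul(-1070, Add(-1309, Mul(Add(-74, -397), Pow(Add(Function('j')(-17), Function('g')(17, 7)), -1)))) = Mul(-1070, Add(-1309, Mul(Add(-74, -397), Pow(Add(Mul(Rational(1, 2), Pow(-17, -1), Add(5, -17)), Add(26, Mul(17, 7))), -1)))) = Mul(-1070, Add(-1309, Mul(-471, Pow(Add(Mul(Rational(1, 2), Rational(-1, 17), -12), Add(26, 119)), -1)))) = Mul(-1070, Add(-1309, Mul(-471, Pow(Add(Rational(6, 17), 145), -1)))) = Mul(-1070, Add(-1309, Mul(-471, Pow(Rational(2471, 17), -1)))) = Mul(-1070, Add(-1309, Mul(-471, Rational(17, 2471)))) = Mul(-1070, Add(-1309, Rational(-8007, 2471))) = Mul(-1070, Rational(-3242546, 2471)) = Rational(3469524220, 2471)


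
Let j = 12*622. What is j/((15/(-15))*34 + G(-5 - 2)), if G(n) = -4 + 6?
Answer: -933/4 ≈ -233.25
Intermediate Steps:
G(n) = 2
j = 7464
j/((15/(-15))*34 + G(-5 - 2)) = 7464/((15/(-15))*34 + 2) = 7464/((15*(-1/15))*34 + 2) = 7464/(-1*34 + 2) = 7464/(-34 + 2) = 7464/(-32) = 7464*(-1/32) = -933/4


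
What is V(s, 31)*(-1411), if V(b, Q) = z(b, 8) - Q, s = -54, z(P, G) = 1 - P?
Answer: -33864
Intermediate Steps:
V(b, Q) = 1 - Q - b (V(b, Q) = (1 - b) - Q = 1 - Q - b)
V(s, 31)*(-1411) = (1 - 1*31 - 1*(-54))*(-1411) = (1 - 31 + 54)*(-1411) = 24*(-1411) = -33864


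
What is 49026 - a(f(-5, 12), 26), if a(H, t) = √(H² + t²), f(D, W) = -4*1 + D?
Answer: 49026 - √757 ≈ 48999.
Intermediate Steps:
f(D, W) = -4 + D
49026 - a(f(-5, 12), 26) = 49026 - √((-4 - 5)² + 26²) = 49026 - √((-9)² + 676) = 49026 - √(81 + 676) = 49026 - √757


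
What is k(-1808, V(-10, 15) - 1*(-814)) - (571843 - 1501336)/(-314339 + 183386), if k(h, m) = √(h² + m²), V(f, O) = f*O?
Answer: -309831/43651 + 8*√57965 ≈ 1919.0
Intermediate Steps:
V(f, O) = O*f
k(-1808, V(-10, 15) - 1*(-814)) - (571843 - 1501336)/(-314339 + 183386) = √((-1808)² + (15*(-10) - 1*(-814))²) - (571843 - 1501336)/(-314339 + 183386) = √(3268864 + (-150 + 814)²) - (-929493)/(-130953) = √(3268864 + 664²) - (-929493)*(-1)/130953 = √(3268864 + 440896) - 1*309831/43651 = √3709760 - 309831/43651 = 8*√57965 - 309831/43651 = -309831/43651 + 8*√57965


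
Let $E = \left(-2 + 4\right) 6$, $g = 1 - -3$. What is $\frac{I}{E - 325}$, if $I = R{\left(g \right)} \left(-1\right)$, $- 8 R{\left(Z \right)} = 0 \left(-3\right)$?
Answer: $0$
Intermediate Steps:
$g = 4$ ($g = 1 + 3 = 4$)
$E = 12$ ($E = 2 \cdot 6 = 12$)
$R{\left(Z \right)} = 0$ ($R{\left(Z \right)} = - \frac{0 \left(-3\right)}{8} = \left(- \frac{1}{8}\right) 0 = 0$)
$I = 0$ ($I = 0 \left(-1\right) = 0$)
$\frac{I}{E - 325} = \frac{0}{12 - 325} = \frac{0}{-313} = 0 \left(- \frac{1}{313}\right) = 0$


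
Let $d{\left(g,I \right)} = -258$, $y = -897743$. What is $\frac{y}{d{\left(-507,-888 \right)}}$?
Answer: $\frac{897743}{258} \approx 3479.6$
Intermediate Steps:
$\frac{y}{d{\left(-507,-888 \right)}} = - \frac{897743}{-258} = \left(-897743\right) \left(- \frac{1}{258}\right) = \frac{897743}{258}$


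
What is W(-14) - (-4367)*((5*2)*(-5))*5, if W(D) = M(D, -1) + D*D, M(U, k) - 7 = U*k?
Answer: -1091533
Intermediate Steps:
M(U, k) = 7 + U*k
W(D) = 7 + D**2 - D (W(D) = (7 + D*(-1)) + D*D = (7 - D) + D**2 = 7 + D**2 - D)
W(-14) - (-4367)*((5*2)*(-5))*5 = (7 + (-14)**2 - 1*(-14)) - (-4367)*((5*2)*(-5))*5 = (7 + 196 + 14) - (-4367)*(10*(-5))*5 = 217 - (-4367)*(-50*5) = 217 - (-4367)*(-250) = 217 - 397*2750 = 217 - 1091750 = -1091533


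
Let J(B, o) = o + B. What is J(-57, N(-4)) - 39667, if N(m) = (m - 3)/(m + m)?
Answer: -317785/8 ≈ -39723.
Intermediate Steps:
N(m) = (-3 + m)/(2*m) (N(m) = (-3 + m)/((2*m)) = (-3 + m)*(1/(2*m)) = (-3 + m)/(2*m))
J(B, o) = B + o
J(-57, N(-4)) - 39667 = (-57 + (1/2)*(-3 - 4)/(-4)) - 39667 = (-57 + (1/2)*(-1/4)*(-7)) - 39667 = (-57 + 7/8) - 39667 = -449/8 - 39667 = -317785/8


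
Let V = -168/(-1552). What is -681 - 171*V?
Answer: -135705/194 ≈ -699.51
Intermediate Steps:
V = 21/194 (V = -168*(-1/1552) = 21/194 ≈ 0.10825)
-681 - 171*V = -681 - 171*21/194 = -681 - 3591/194 = -135705/194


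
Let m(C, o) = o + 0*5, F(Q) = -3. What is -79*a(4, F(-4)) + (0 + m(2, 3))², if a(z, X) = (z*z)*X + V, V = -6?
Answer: 4275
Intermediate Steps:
m(C, o) = o (m(C, o) = o + 0 = o)
a(z, X) = -6 + X*z² (a(z, X) = (z*z)*X - 6 = z²*X - 6 = X*z² - 6 = -6 + X*z²)
-79*a(4, F(-4)) + (0 + m(2, 3))² = -79*(-6 - 3*4²) + (0 + 3)² = -79*(-6 - 3*16) + 3² = -79*(-6 - 48) + 9 = -79*(-54) + 9 = 4266 + 9 = 4275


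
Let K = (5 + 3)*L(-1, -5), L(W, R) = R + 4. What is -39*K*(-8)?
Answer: -2496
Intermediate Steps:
L(W, R) = 4 + R
K = -8 (K = (5 + 3)*(4 - 5) = 8*(-1) = -8)
-39*K*(-8) = -39*(-8)*(-8) = 312*(-8) = -2496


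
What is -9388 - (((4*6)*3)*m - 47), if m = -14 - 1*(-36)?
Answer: -10925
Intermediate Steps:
m = 22 (m = -14 + 36 = 22)
-9388 - (((4*6)*3)*m - 47) = -9388 - (((4*6)*3)*22 - 47) = -9388 - ((24*3)*22 - 47) = -9388 - (72*22 - 47) = -9388 - (1584 - 47) = -9388 - 1*1537 = -9388 - 1537 = -10925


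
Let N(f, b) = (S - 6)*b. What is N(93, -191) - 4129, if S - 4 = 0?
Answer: -3747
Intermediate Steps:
S = 4 (S = 4 + 0 = 4)
N(f, b) = -2*b (N(f, b) = (4 - 6)*b = -2*b)
N(93, -191) - 4129 = -2*(-191) - 4129 = 382 - 4129 = -3747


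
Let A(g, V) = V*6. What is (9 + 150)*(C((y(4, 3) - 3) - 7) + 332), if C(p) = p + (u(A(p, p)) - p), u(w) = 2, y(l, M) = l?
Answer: 53106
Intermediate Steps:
A(g, V) = 6*V
C(p) = 2 (C(p) = p + (2 - p) = 2)
(9 + 150)*(C((y(4, 3) - 3) - 7) + 332) = (9 + 150)*(2 + 332) = 159*334 = 53106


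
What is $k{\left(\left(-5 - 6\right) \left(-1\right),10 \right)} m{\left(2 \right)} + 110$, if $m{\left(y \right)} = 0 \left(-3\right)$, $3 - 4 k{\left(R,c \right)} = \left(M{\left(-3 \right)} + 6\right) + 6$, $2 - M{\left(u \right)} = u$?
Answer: $110$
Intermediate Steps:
$M{\left(u \right)} = 2 - u$
$k{\left(R,c \right)} = - \frac{7}{2}$ ($k{\left(R,c \right)} = \frac{3}{4} - \frac{\left(\left(2 - -3\right) + 6\right) + 6}{4} = \frac{3}{4} - \frac{\left(\left(2 + 3\right) + 6\right) + 6}{4} = \frac{3}{4} - \frac{\left(5 + 6\right) + 6}{4} = \frac{3}{4} - \frac{11 + 6}{4} = \frac{3}{4} - \frac{17}{4} = - \frac{7}{2}$)
$m{\left(y \right)} = 0$
$k{\left(\left(-5 - 6\right) \left(-1\right),10 \right)} m{\left(2 \right)} + 110 = \left(- \frac{7}{2}\right) 0 + 110 = 0 + 110 = 110$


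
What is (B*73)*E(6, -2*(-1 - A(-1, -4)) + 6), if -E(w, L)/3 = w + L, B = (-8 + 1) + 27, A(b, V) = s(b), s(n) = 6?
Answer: -113880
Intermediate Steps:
A(b, V) = 6
B = 20 (B = -7 + 27 = 20)
E(w, L) = -3*L - 3*w (E(w, L) = -3*(w + L) = -3*(L + w) = -3*L - 3*w)
(B*73)*E(6, -2*(-1 - A(-1, -4)) + 6) = (20*73)*(-3*(-2*(-1 - 1*6) + 6) - 3*6) = 1460*(-3*(-2*(-1 - 6) + 6) - 18) = 1460*(-3*(-2*(-7) + 6) - 18) = 1460*(-3*(14 + 6) - 18) = 1460*(-3*20 - 18) = 1460*(-60 - 18) = 1460*(-78) = -113880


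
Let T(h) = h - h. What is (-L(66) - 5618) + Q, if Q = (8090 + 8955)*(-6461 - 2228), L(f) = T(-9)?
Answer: -148109623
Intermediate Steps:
T(h) = 0
L(f) = 0
Q = -148104005 (Q = 17045*(-8689) = -148104005)
(-L(66) - 5618) + Q = (-1*0 - 5618) - 148104005 = (0 - 5618) - 148104005 = -5618 - 148104005 = -148109623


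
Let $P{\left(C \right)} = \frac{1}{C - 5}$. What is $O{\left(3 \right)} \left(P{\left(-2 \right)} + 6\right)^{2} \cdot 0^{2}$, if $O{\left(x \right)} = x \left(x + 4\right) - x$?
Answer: $0$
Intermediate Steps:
$P{\left(C \right)} = \frac{1}{-5 + C}$
$O{\left(x \right)} = - x + x \left(4 + x\right)$ ($O{\left(x \right)} = x \left(4 + x\right) - x = - x + x \left(4 + x\right)$)
$O{\left(3 \right)} \left(P{\left(-2 \right)} + 6\right)^{2} \cdot 0^{2} = 3 \left(3 + 3\right) \left(\frac{1}{-5 - 2} + 6\right)^{2} \cdot 0^{2} = 3 \cdot 6 \left(\frac{1}{-7} + 6\right)^{2} \cdot 0 = 18 \left(- \frac{1}{7} + 6\right)^{2} \cdot 0 = 18 \left(\frac{41}{7}\right)^{2} \cdot 0 = 18 \cdot \frac{1681}{49} \cdot 0 = \frac{30258}{49} \cdot 0 = 0$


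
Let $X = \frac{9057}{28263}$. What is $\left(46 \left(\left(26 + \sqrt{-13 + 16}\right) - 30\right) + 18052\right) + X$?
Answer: $\frac{168337447}{9421} + 46 \sqrt{3} \approx 17948.0$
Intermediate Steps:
$X = \frac{3019}{9421}$ ($X = 9057 \cdot \frac{1}{28263} = \frac{3019}{9421} \approx 0.32045$)
$\left(46 \left(\left(26 + \sqrt{-13 + 16}\right) - 30\right) + 18052\right) + X = \left(46 \left(\left(26 + \sqrt{-13 + 16}\right) - 30\right) + 18052\right) + \frac{3019}{9421} = \left(46 \left(\left(26 + \sqrt{3}\right) - 30\right) + 18052\right) + \frac{3019}{9421} = \left(46 \left(-4 + \sqrt{3}\right) + 18052\right) + \frac{3019}{9421} = \left(\left(-184 + 46 \sqrt{3}\right) + 18052\right) + \frac{3019}{9421} = \left(17868 + 46 \sqrt{3}\right) + \frac{3019}{9421} = \frac{168337447}{9421} + 46 \sqrt{3}$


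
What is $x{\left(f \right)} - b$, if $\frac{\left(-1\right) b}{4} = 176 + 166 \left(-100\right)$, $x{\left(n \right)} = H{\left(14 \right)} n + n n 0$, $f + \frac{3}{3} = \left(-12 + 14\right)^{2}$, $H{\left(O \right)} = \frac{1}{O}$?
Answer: $- \frac{919741}{14} \approx -65696.0$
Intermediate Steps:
$f = 3$ ($f = -1 + \left(-12 + 14\right)^{2} = -1 + 2^{2} = -1 + 4 = 3$)
$x{\left(n \right)} = \frac{n}{14}$ ($x{\left(n \right)} = \frac{n}{14} + n n 0 = \frac{n}{14} + n^{2} \cdot 0 = \frac{n}{14} + 0 = \frac{n}{14}$)
$b = 65696$ ($b = - 4 \left(176 + 166 \left(-100\right)\right) = - 4 \left(176 - 16600\right) = \left(-4\right) \left(-16424\right) = 65696$)
$x{\left(f \right)} - b = \frac{1}{14} \cdot 3 - 65696 = \frac{3}{14} - 65696 = - \frac{919741}{14}$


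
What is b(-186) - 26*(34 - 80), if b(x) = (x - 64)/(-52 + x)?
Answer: 142449/119 ≈ 1197.1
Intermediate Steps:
b(x) = (-64 + x)/(-52 + x)
b(-186) - 26*(34 - 80) = (-64 - 186)/(-52 - 186) - 26*(34 - 80) = -250/(-238) - 26*(-46) = -1/238*(-250) + 1196 = 125/119 + 1196 = 142449/119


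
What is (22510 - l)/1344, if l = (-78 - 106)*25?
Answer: 13555/672 ≈ 20.171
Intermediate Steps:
l = -4600 (l = -184*25 = -4600)
(22510 - l)/1344 = (22510 - 1*(-4600))/1344 = (22510 + 4600)*(1/1344) = 27110*(1/1344) = 13555/672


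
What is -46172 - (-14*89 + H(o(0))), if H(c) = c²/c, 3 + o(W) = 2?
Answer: -44925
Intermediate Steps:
o(W) = -1 (o(W) = -3 + 2 = -1)
H(c) = c
-46172 - (-14*89 + H(o(0))) = -46172 - (-14*89 - 1) = -46172 - (-1246 - 1) = -46172 - 1*(-1247) = -46172 + 1247 = -44925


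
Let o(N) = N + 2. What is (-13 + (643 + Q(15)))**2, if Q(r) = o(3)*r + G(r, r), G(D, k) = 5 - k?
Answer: 483025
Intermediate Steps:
o(N) = 2 + N
Q(r) = 5 + 4*r (Q(r) = (2 + 3)*r + (5 - r) = 5*r + (5 - r) = 5 + 4*r)
(-13 + (643 + Q(15)))**2 = (-13 + (643 + (5 + 4*15)))**2 = (-13 + (643 + (5 + 60)))**2 = (-13 + (643 + 65))**2 = (-13 + 708)**2 = 695**2 = 483025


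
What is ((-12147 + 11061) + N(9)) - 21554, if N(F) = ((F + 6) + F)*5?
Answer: -22520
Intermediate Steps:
N(F) = 30 + 10*F (N(F) = ((6 + F) + F)*5 = (6 + 2*F)*5 = 30 + 10*F)
((-12147 + 11061) + N(9)) - 21554 = ((-12147 + 11061) + (30 + 10*9)) - 21554 = (-1086 + (30 + 90)) - 21554 = (-1086 + 120) - 21554 = -966 - 21554 = -22520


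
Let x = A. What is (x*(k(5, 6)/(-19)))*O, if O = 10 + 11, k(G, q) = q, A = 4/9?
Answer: -56/19 ≈ -2.9474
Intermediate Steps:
A = 4/9 (A = 4*(⅑) = 4/9 ≈ 0.44444)
x = 4/9 ≈ 0.44444
O = 21
(x*(k(5, 6)/(-19)))*O = (4*(6/(-19))/9)*21 = (4*(6*(-1/19))/9)*21 = ((4/9)*(-6/19))*21 = -8/57*21 = -56/19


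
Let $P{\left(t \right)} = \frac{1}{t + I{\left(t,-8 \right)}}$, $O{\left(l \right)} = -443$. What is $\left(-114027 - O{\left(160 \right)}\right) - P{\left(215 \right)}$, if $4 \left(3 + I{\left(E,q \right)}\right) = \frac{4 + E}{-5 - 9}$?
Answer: $- \frac{1323594408}{11653} \approx -1.1358 \cdot 10^{5}$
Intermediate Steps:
$I{\left(E,q \right)} = - \frac{43}{14} - \frac{E}{56}$ ($I{\left(E,q \right)} = -3 + \frac{\left(4 + E\right) \frac{1}{-5 - 9}}{4} = -3 + \frac{\left(4 + E\right) \frac{1}{-14}}{4} = -3 + \frac{\left(4 + E\right) \left(- \frac{1}{14}\right)}{4} = -3 + \frac{- \frac{2}{7} - \frac{E}{14}}{4} = -3 - \left(\frac{1}{14} + \frac{E}{56}\right) = - \frac{43}{14} - \frac{E}{56}$)
$P{\left(t \right)} = \frac{1}{- \frac{43}{14} + \frac{55 t}{56}}$ ($P{\left(t \right)} = \frac{1}{t - \left(\frac{43}{14} + \frac{t}{56}\right)} = \frac{1}{- \frac{43}{14} + \frac{55 t}{56}}$)
$\left(-114027 - O{\left(160 \right)}\right) - P{\left(215 \right)} = \left(-114027 - -443\right) - \frac{56}{-172 + 55 \cdot 215} = \left(-114027 + 443\right) - \frac{56}{-172 + 11825} = -113584 - \frac{56}{11653} = - \frac{1323594408}{11653}$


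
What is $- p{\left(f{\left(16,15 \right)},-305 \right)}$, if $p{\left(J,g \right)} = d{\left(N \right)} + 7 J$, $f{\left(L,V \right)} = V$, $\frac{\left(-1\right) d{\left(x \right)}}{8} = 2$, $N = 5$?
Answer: $-89$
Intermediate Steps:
$d{\left(x \right)} = -16$ ($d{\left(x \right)} = \left(-8\right) 2 = -16$)
$p{\left(J,g \right)} = -16 + 7 J$
$- p{\left(f{\left(16,15 \right)},-305 \right)} = - (-16 + 7 \cdot 15) = - (-16 + 105) = \left(-1\right) 89 = -89$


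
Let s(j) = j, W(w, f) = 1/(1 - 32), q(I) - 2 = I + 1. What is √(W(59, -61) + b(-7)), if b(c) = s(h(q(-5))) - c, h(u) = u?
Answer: √4774/31 ≈ 2.2288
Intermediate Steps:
q(I) = 3 + I (q(I) = 2 + (I + 1) = 2 + (1 + I) = 3 + I)
W(w, f) = -1/31 (W(w, f) = 1/(-31) = -1/31)
b(c) = -2 - c (b(c) = (3 - 5) - c = -2 - c)
√(W(59, -61) + b(-7)) = √(-1/31 + (-2 - 1*(-7))) = √(-1/31 + (-2 + 7)) = √(-1/31 + 5) = √(154/31) = √4774/31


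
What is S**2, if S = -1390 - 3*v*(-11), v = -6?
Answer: 2521744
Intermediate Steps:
S = -1588 (S = -1390 - 3*(-6)*(-11) = -1390 + 18*(-11) = -1390 - 198 = -1588)
S**2 = (-1588)**2 = 2521744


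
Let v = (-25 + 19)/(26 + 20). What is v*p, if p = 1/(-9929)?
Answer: 3/228367 ≈ 1.3137e-5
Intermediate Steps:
p = -1/9929 ≈ -0.00010072
v = -3/23 (v = -6/46 = -6*1/46 = -3/23 ≈ -0.13043)
v*p = -3/23*(-1/9929) = 3/228367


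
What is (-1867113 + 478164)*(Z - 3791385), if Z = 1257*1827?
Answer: 2076264856854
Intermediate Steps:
Z = 2296539
(-1867113 + 478164)*(Z - 3791385) = (-1867113 + 478164)*(2296539 - 3791385) = -1388949*(-1494846) = 2076264856854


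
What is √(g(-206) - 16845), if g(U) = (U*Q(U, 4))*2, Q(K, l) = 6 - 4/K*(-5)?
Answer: I*√19277 ≈ 138.84*I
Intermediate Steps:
Q(K, l) = 6 + 20/K
g(U) = 2*U*(6 + 20/U) (g(U) = (U*(6 + 20/U))*2 = 2*U*(6 + 20/U))
√(g(-206) - 16845) = √((40 + 12*(-206)) - 16845) = √((40 - 2472) - 16845) = √(-2432 - 16845) = √(-19277) = I*√19277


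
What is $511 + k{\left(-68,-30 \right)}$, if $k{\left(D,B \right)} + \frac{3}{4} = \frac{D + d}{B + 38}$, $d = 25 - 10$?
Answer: $\frac{4029}{8} \approx 503.63$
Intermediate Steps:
$d = 15$ ($d = 25 - 10 = 15$)
$k{\left(D,B \right)} = - \frac{3}{4} + \frac{15 + D}{38 + B}$ ($k{\left(D,B \right)} = - \frac{3}{4} + \frac{D + 15}{B + 38} = - \frac{3}{4} + \frac{15 + D}{38 + B}$)
$511 + k{\left(-68,-30 \right)} = 511 + \frac{-54 - -90 + 4 \left(-68\right)}{4 \left(38 - 30\right)} = 511 + \frac{-54 + 90 - 272}{4 \cdot 8} = 511 + \frac{1}{4} \cdot \frac{1}{8} \left(-236\right) = 511 - \frac{59}{8} = \frac{4029}{8}$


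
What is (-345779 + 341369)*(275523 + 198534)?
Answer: -2090591370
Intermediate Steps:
(-345779 + 341369)*(275523 + 198534) = -4410*474057 = -2090591370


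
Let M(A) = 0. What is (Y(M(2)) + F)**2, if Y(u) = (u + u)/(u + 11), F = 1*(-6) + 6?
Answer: 0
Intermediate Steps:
F = 0 (F = -6 + 6 = 0)
Y(u) = 2*u/(11 + u) (Y(u) = (2*u)/(11 + u) = 2*u/(11 + u))
(Y(M(2)) + F)**2 = (2*0/(11 + 0) + 0)**2 = (2*0/11 + 0)**2 = (2*0*(1/11) + 0)**2 = (0 + 0)**2 = 0**2 = 0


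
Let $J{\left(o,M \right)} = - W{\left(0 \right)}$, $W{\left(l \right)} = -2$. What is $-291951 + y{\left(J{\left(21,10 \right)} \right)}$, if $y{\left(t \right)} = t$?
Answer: $-291949$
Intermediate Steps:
$J{\left(o,M \right)} = 2$ ($J{\left(o,M \right)} = \left(-1\right) \left(-2\right) = 2$)
$-291951 + y{\left(J{\left(21,10 \right)} \right)} = -291951 + 2 = -291949$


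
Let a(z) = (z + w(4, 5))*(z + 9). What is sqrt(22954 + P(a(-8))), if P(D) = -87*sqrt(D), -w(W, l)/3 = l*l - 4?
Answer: sqrt(22954 - 87*I*sqrt(71)) ≈ 151.53 - 2.419*I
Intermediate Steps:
w(W, l) = 12 - 3*l**2 (w(W, l) = -3*(l*l - 4) = -3*(l**2 - 4) = -3*(-4 + l**2) = 12 - 3*l**2)
a(z) = (-63 + z)*(9 + z) (a(z) = (z + (12 - 3*5**2))*(z + 9) = (z + (12 - 3*25))*(9 + z) = (z + (12 - 75))*(9 + z) = (z - 63)*(9 + z) = (-63 + z)*(9 + z))
sqrt(22954 + P(a(-8))) = sqrt(22954 - 87*sqrt(-567 + (-8)**2 - 54*(-8))) = sqrt(22954 - 87*sqrt(-567 + 64 + 432)) = sqrt(22954 - 87*I*sqrt(71))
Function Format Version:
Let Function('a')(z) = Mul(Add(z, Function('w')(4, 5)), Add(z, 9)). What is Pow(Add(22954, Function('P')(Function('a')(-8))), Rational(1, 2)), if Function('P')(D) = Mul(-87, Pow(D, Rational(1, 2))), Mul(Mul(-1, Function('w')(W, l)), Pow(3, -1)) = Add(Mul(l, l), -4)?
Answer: Pow(Add(22954, Mul(-87, I, Pow(71, Rational(1, 2)))), Rational(1, 2)) ≈ Add(151.53, Mul(-2.419, I))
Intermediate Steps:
Function('w')(W, l) = Add(12, Mul(-3, Pow(l, 2))) (Function('w')(W, l) = Mul(-3, Add(Mul(l, l), -4)) = Mul(-3, Add(Pow(l, 2), -4)) = Mul(-3, Add(-4, Pow(l, 2))) = Add(12, Mul(-3, Pow(l, 2))))
Function('a')(z) = Mul(Add(-63, z), Add(9, z)) (Function('a')(z) = Mul(Add(z, Add(12, Mul(-3, Pow(5, 2)))), Add(z, 9)) = Mul(Add(z, Add(12, Mul(-3, 25))), Add(9, z)) = Mul(Add(z, Add(12, -75)), Add(9, z)) = Mul(Add(z, -63), Add(9, z)) = Mul(Add(-63, z), Add(9, z)))
Pow(Add(22954, Function('P')(Function('a')(-8))), Rational(1, 2)) = Pow(Add(22954, Mul(-87, Pow(Add(-567, Pow(-8, 2), Mul(-54, -8)), Rational(1, 2)))), Rational(1, 2)) = Pow(Add(22954, Mul(-87, Pow(Add(-567, 64, 432), Rational(1, 2)))), Rational(1, 2)) = Pow(Add(22954, Mul(-87, Pow(-71, Rational(1, 2)))), Rational(1, 2)) = Pow(Add(22954, Mul(-87, Mul(I, Pow(71, Rational(1, 2))))), Rational(1, 2)) = Pow(Add(22954, Mul(-87, I, Pow(71, Rational(1, 2)))), Rational(1, 2))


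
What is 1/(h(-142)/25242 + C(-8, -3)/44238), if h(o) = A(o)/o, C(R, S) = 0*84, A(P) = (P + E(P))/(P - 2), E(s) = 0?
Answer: -3634848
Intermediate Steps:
A(P) = P/(-2 + P) (A(P) = (P + 0)/(P - 2) = P/(-2 + P))
C(R, S) = 0
h(o) = 1/(-2 + o) (h(o) = (o/(-2 + o))/o = 1/(-2 + o))
1/(h(-142)/25242 + C(-8, -3)/44238) = 1/(1/(-2 - 142*25242) + 0/44238) = 1/((1/25242)/(-144) + 0*(1/44238)) = 1/(-1/144*1/25242 + 0) = 1/(-1/3634848 + 0) = 1/(-1/3634848) = -3634848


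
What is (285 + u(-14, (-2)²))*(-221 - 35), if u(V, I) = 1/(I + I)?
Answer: -72992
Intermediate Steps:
u(V, I) = 1/(2*I)
(285 + u(-14, (-2)²))*(-221 - 35) = (285 + 1/(2*((-2)²)))*(-221 - 35) = (285 + (½)/4)*(-256) = (285 + (½)*(¼))*(-256) = (285 + ⅛)*(-256) = (2281/8)*(-256) = -72992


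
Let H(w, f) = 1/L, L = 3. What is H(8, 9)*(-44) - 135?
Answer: -449/3 ≈ -149.67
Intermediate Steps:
H(w, f) = ⅓ (H(w, f) = 1/3 = ⅓)
H(8, 9)*(-44) - 135 = (⅓)*(-44) - 135 = -44/3 - 135 = -449/3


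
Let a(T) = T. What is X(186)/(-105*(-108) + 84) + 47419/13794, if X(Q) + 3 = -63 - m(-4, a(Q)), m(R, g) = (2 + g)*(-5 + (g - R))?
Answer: 726773/1875984 ≈ 0.38741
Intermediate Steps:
m(R, g) = (2 + g)*(-5 + g - R)
X(Q) = -64 - Q - Q**2 (X(Q) = -3 + (-63 - (-10 + Q**2 - 3*Q - 2*(-4) - 1*(-4)*Q)) = -3 + (-63 - (-10 + Q**2 - 3*Q + 8 + 4*Q)) = -3 + (-63 - (-2 + Q + Q**2)) = -3 + (-63 + (2 - Q - Q**2)) = -3 + (-61 - Q - Q**2) = -64 - Q - Q**2)
X(186)/(-105*(-108) + 84) + 47419/13794 = (-64 - 1*186 - 1*186**2)/(-105*(-108) + 84) + 47419/13794 = (-64 - 186 - 1*34596)/(11340 + 84) + 47419*(1/13794) = (-64 - 186 - 34596)/11424 + 47419/13794 = -34846*1/11424 + 47419/13794 = -2489/816 + 47419/13794 = 726773/1875984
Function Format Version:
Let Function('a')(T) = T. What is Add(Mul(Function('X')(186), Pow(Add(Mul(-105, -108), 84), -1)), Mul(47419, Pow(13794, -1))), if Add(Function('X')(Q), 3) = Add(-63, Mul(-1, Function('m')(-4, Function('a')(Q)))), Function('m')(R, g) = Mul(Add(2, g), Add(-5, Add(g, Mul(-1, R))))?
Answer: Rational(726773, 1875984) ≈ 0.38741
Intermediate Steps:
Function('m')(R, g) = Mul(Add(2, g), Add(-5, g, Mul(-1, R)))
Function('X')(Q) = Add(-64, Mul(-1, Q), Mul(-1, Pow(Q, 2))) (Function('X')(Q) = Add(-3, Add(-63, Mul(-1, Add(-10, Pow(Q, 2), Mul(-3, Q), Mul(-2, -4), Mul(-1, -4, Q))))) = Add(-3, Add(-63, Mul(-1, Add(-10, Pow(Q, 2), Mul(-3, Q), 8, Mul(4, Q))))) = Add(-3, Add(-63, Mul(-1, Add(-2, Q, Pow(Q, 2))))) = Add(-3, Add(-63, Add(2, Mul(-1, Q), Mul(-1, Pow(Q, 2))))) = Add(-3, Add(-61, Mul(-1, Q), Mul(-1, Pow(Q, 2)))) = Add(-64, Mul(-1, Q), Mul(-1, Pow(Q, 2))))
Add(Mul(Function('X')(186), Pow(Add(Mul(-105, -108), 84), -1)), Mul(47419, Pow(13794, -1))) = Add(Mul(Add(-64, Mul(-1, 186), Mul(-1, Pow(186, 2))), Pow(Add(Mul(-105, -108), 84), -1)), Mul(47419, Pow(13794, -1))) = Add(Mul(Add(-64, -186, Mul(-1, 34596)), Pow(Add(11340, 84), -1)), Mul(47419, Rational(1, 13794))) = Add(Mul(Add(-64, -186, -34596), Pow(11424, -1)), Rational(47419, 13794)) = Add(Mul(-34846, Rational(1, 11424)), Rational(47419, 13794)) = Add(Rational(-2489, 816), Rational(47419, 13794)) = Rational(726773, 1875984)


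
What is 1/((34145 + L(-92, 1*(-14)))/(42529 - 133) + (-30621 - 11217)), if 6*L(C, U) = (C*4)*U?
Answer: -127188/5321186533 ≈ -2.3902e-5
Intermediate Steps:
L(C, U) = 2*C*U/3 (L(C, U) = ((C*4)*U)/6 = ((4*C)*U)/6 = (4*C*U)/6 = 2*C*U/3)
1/((34145 + L(-92, 1*(-14)))/(42529 - 133) + (-30621 - 11217)) = 1/((34145 + (⅔)*(-92)*(1*(-14)))/(42529 - 133) + (-30621 - 11217)) = 1/((34145 + (⅔)*(-92)*(-14))/42396 - 41838) = 1/((34145 + 2576/3)*(1/42396) - 41838) = 1/((105011/3)*(1/42396) - 41838) = 1/(105011/127188 - 41838) = 1/(-5321186533/127188) = -127188/5321186533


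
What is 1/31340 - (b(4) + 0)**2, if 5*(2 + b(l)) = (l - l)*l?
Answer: -125359/31340 ≈ -4.0000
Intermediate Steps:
b(l) = -2 (b(l) = -2 + ((l - l)*l)/5 = -2 + (0*l)/5 = -2 + (1/5)*0 = -2 + 0 = -2)
1/31340 - (b(4) + 0)**2 = 1/31340 - (-2 + 0)**2 = 1/31340 - 1*(-2)**2 = 1/31340 - 1*4 = 1/31340 - 4 = -125359/31340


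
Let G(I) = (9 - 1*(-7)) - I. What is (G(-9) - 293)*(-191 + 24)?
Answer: 44756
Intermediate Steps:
G(I) = 16 - I (G(I) = (9 + 7) - I = 16 - I)
(G(-9) - 293)*(-191 + 24) = ((16 - 1*(-9)) - 293)*(-191 + 24) = ((16 + 9) - 293)*(-167) = (25 - 293)*(-167) = -268*(-167) = 44756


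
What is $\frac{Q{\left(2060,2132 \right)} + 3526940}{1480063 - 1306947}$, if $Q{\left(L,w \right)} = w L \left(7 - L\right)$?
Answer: $- \frac{2253271205}{43279} \approx -52064.0$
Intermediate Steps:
$Q{\left(L,w \right)} = L w \left(7 - L\right)$
$\frac{Q{\left(2060,2132 \right)} + 3526940}{1480063 - 1306947} = \frac{2060 \cdot 2132 \left(7 - 2060\right) + 3526940}{1480063 - 1306947} = \frac{2060 \cdot 2132 \left(7 - 2060\right) + 3526940}{173116} = \left(2060 \cdot 2132 \left(-2053\right) + 3526940\right) \frac{1}{173116} = \left(-9016611760 + 3526940\right) \frac{1}{173116} = \left(-9013084820\right) \frac{1}{173116} = - \frac{2253271205}{43279}$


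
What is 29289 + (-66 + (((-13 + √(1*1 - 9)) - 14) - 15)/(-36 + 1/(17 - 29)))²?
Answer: 6279513645/187489 + 1347552*I*√2/187489 ≈ 33493.0 + 10.164*I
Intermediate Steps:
29289 + (-66 + (((-13 + √(1*1 - 9)) - 14) - 15)/(-36 + 1/(17 - 29)))² = 29289 + (-66 + (((-13 + √(1 - 9)) - 14) - 15)/(-36 + 1/(-12)))² = 29289 + (-66 + (((-13 + √(-8)) - 14) - 15)/(-36 - 1/12))² = 29289 + (-66 + (((-13 + 2*I*√2) - 14) - 15)/(-433/12))² = 29289 + (-66 + ((-27 + 2*I*√2) - 15)*(-12/433))² = 29289 + (-66 + (-42 + 2*I*√2)*(-12/433))² = 29289 + (-66 + (504/433 - 24*I*√2/433))² = 29289 + (-28074/433 - 24*I*√2/433)²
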